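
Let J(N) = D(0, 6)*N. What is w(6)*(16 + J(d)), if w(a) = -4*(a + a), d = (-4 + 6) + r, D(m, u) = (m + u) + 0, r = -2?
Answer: -768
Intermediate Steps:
D(m, u) = m + u
d = 0 (d = (-4 + 6) - 2 = 2 - 2 = 0)
J(N) = 6*N (J(N) = (0 + 6)*N = 6*N)
w(a) = -8*a
w(6)*(16 + J(d)) = (-8*6)*(16 + 6*0) = -48*(16 + 0) = -48*16 = -768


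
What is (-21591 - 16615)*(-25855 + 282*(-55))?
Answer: 1580391190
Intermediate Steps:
(-21591 - 16615)*(-25855 + 282*(-55)) = -38206*(-25855 - 15510) = -38206*(-41365) = 1580391190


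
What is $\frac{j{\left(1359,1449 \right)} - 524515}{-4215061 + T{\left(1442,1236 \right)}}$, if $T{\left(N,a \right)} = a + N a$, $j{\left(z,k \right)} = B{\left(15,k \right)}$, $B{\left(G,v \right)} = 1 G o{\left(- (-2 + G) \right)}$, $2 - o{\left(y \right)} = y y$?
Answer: $\frac{527020}{2431513} \approx 0.21675$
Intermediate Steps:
$o{\left(y \right)} = 2 - y^{2}$ ($o{\left(y \right)} = 2 - y y = 2 - y^{2}$)
$B{\left(G,v \right)} = G \left(2 - \left(2 - G\right)^{2}\right)$ ($B{\left(G,v \right)} = 1 G \left(2 - \left(- (-2 + G)\right)^{2}\right) = G \left(2 - \left(2 - G\right)^{2}\right)$)
$j{\left(z,k \right)} = -2505$ ($j{\left(z,k \right)} = \left(-1\right) 15 \left(-2 + \left(-2 + 15\right)^{2}\right) = \left(-1\right) 15 \left(-2 + 13^{2}\right) = \left(-1\right) 15 \left(-2 + 169\right) = \left(-1\right) 15 \cdot 167 = -2505$)
$\frac{j{\left(1359,1449 \right)} - 524515}{-4215061 + T{\left(1442,1236 \right)}} = \frac{-2505 - 524515}{-4215061 + 1236 \left(1 + 1442\right)} = - \frac{527020}{-4215061 + 1236 \cdot 1443} = - \frac{527020}{-4215061 + 1783548} = - \frac{527020}{-2431513} = \left(-527020\right) \left(- \frac{1}{2431513}\right) = \frac{527020}{2431513}$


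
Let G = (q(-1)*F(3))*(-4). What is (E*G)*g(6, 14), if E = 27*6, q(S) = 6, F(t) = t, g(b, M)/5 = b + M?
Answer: -1166400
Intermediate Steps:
g(b, M) = 5*M + 5*b (g(b, M) = 5*(b + M) = 5*(M + b) = 5*M + 5*b)
E = 162
G = -72 (G = (6*3)*(-4) = 18*(-4) = -72)
(E*G)*g(6, 14) = (162*(-72))*(5*14 + 5*6) = -11664*(70 + 30) = -11664*100 = -1166400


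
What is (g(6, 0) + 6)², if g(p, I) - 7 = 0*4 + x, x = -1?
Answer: 144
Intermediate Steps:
g(p, I) = 6 (g(p, I) = 7 + (0*4 - 1) = 7 + (0 - 1) = 7 - 1 = 6)
(g(6, 0) + 6)² = (6 + 6)² = 12² = 144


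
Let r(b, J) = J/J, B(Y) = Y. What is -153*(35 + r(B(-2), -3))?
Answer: -5508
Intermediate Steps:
r(b, J) = 1
-153*(35 + r(B(-2), -3)) = -153*(35 + 1) = -153*36 = -5508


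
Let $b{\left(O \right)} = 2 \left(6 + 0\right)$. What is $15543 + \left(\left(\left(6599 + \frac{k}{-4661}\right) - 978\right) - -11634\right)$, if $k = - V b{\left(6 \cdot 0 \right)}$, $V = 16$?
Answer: $\frac{152871670}{4661} \approx 32798.0$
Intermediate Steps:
$b{\left(O \right)} = 12$ ($b{\left(O \right)} = 2 \cdot 6 = 12$)
$k = -192$ ($k = \left(-1\right) 16 \cdot 12 = \left(-16\right) 12 = -192$)
$15543 + \left(\left(\left(6599 + \frac{k}{-4661}\right) - 978\right) - -11634\right) = 15543 + \left(\left(\left(6599 - \frac{192}{-4661}\right) - 978\right) - -11634\right) = 15543 + \left(\left(\left(6599 - - \frac{192}{4661}\right) - 978\right) + 11634\right) = 15543 + \left(\left(\left(6599 + \frac{192}{4661}\right) - 978\right) + 11634\right) = 15543 + \left(\left(\frac{30758131}{4661} - 978\right) + 11634\right) = 15543 + \left(\frac{26199673}{4661} + 11634\right) = 15543 + \frac{80425747}{4661} = \frac{152871670}{4661}$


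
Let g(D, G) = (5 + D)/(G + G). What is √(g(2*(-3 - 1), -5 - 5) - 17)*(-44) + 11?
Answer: 11 - 22*I*√1685/5 ≈ 11.0 - 180.61*I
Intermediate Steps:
g(D, G) = (5 + D)/(2*G) (g(D, G) = (5 + D)/((2*G)) = (5 + D)*(1/(2*G)) = (5 + D)/(2*G))
√(g(2*(-3 - 1), -5 - 5) - 17)*(-44) + 11 = √((5 + 2*(-3 - 1))/(2*(-5 - 5)) - 17)*(-44) + 11 = √((½)*(5 + 2*(-4))/(-10) - 17)*(-44) + 11 = √((½)*(-⅒)*(5 - 8) - 17)*(-44) + 11 = √((½)*(-⅒)*(-3) - 17)*(-44) + 11 = √(3/20 - 17)*(-44) + 11 = √(-337/20)*(-44) + 11 = (I*√1685/10)*(-44) + 11 = -22*I*√1685/5 + 11 = 11 - 22*I*√1685/5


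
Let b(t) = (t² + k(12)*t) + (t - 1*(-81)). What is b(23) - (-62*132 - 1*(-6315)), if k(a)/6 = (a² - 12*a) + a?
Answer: 4158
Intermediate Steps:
k(a) = -66*a + 6*a² (k(a) = 6*((a² - 12*a) + a) = 6*(a² - 11*a) = -66*a + 6*a²)
b(t) = 81 + t² + 73*t (b(t) = (t² + (6*12*(-11 + 12))*t) + (t - 1*(-81)) = (t² + (6*12*1)*t) + (t + 81) = (t² + 72*t) + (81 + t) = 81 + t² + 73*t)
b(23) - (-62*132 - 1*(-6315)) = (81 + 23² + 73*23) - (-62*132 - 1*(-6315)) = (81 + 529 + 1679) - (-8184 + 6315) = 2289 - 1*(-1869) = 2289 + 1869 = 4158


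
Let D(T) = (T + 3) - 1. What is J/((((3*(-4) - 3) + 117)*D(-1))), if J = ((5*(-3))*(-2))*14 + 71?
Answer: 491/102 ≈ 4.8137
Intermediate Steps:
D(T) = 2 + T (D(T) = (3 + T) - 1 = 2 + T)
J = 491 (J = -15*(-2)*14 + 71 = 30*14 + 71 = 420 + 71 = 491)
J/((((3*(-4) - 3) + 117)*D(-1))) = 491/((((3*(-4) - 3) + 117)*(2 - 1))) = 491/((((-12 - 3) + 117)*1)) = 491/(((-15 + 117)*1)) = 491/((102*1)) = 491/102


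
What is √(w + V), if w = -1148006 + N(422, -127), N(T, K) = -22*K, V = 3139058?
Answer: √1993846 ≈ 1412.0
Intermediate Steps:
w = -1145212 (w = -1148006 - 22*(-127) = -1148006 + 2794 = -1145212)
√(w + V) = √(-1145212 + 3139058) = √1993846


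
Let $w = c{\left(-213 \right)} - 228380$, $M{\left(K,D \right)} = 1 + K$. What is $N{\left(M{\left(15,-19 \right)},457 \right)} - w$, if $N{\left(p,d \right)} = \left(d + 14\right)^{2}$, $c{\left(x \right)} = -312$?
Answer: $450533$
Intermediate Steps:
$N{\left(p,d \right)} = \left(14 + d\right)^{2}$
$w = -228692$ ($w = -312 - 228380 = -228692$)
$N{\left(M{\left(15,-19 \right)},457 \right)} - w = \left(14 + 457\right)^{2} - -228692 = 471^{2} + 228692 = 221841 + 228692 = 450533$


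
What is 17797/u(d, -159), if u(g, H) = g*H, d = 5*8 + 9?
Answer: -17797/7791 ≈ -2.2843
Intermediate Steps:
d = 49 (d = 40 + 9 = 49)
u(g, H) = H*g
17797/u(d, -159) = 17797/((-159*49)) = 17797/(-7791) = 17797*(-1/7791) = -17797/7791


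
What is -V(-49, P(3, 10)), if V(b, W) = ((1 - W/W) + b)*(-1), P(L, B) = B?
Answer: -49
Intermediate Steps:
V(b, W) = -b (V(b, W) = ((1 - 1*1) + b)*(-1) = ((1 - 1) + b)*(-1) = (0 + b)*(-1) = b*(-1) = -b)
-V(-49, P(3, 10)) = -(-1)*(-49) = -1*49 = -49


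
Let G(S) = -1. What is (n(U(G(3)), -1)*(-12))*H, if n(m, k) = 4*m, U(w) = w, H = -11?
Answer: -528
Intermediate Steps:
(n(U(G(3)), -1)*(-12))*H = ((4*(-1))*(-12))*(-11) = -4*(-12)*(-11) = 48*(-11) = -528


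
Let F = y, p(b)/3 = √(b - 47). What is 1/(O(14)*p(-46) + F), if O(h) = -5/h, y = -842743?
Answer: -165177628/139202289774529 + 210*I*√93/139202289774529 ≈ -1.1866e-6 + 1.4548e-11*I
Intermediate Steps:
p(b) = 3*√(-47 + b) (p(b) = 3*√(b - 47) = 3*√(-47 + b))
F = -842743
1/(O(14)*p(-46) + F) = 1/((-5/14)*(3*√(-47 - 46)) - 842743) = 1/((-5*1/14)*(3*√(-93)) - 842743) = 1/(-15*I*√93/14 - 842743) = 1/(-842743 - 15*I*√93/14)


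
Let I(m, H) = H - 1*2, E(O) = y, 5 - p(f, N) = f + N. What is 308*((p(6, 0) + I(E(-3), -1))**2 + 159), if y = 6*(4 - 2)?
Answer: 53900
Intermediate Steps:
y = 12 (y = 6*2 = 12)
p(f, N) = 5 - N - f (p(f, N) = 5 - (f + N) = 5 - (N + f) = 5 + (-N - f) = 5 - N - f)
E(O) = 12
I(m, H) = -2 + H (I(m, H) = H - 2 = -2 + H)
308*((p(6, 0) + I(E(-3), -1))**2 + 159) = 308*(((5 - 1*0 - 1*6) + (-2 - 1))**2 + 159) = 308*(((5 + 0 - 6) - 3)**2 + 159) = 308*((-1 - 3)**2 + 159) = 308*((-4)**2 + 159) = 308*(16 + 159) = 308*175 = 53900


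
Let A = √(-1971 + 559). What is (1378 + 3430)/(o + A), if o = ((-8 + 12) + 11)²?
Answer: 1081800/52037 - 9616*I*√353/52037 ≈ 20.789 - 3.4719*I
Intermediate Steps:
o = 225 (o = (4 + 11)² = 15² = 225)
A = 2*I*√353 (A = √(-1412) = 2*I*√353 ≈ 37.577*I)
(1378 + 3430)/(o + A) = (1378 + 3430)/(225 + 2*I*√353) = 4808/(225 + 2*I*√353)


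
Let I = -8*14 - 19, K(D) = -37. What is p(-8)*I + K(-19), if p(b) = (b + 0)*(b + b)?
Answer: -16805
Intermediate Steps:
p(b) = 2*b**2 (p(b) = b*(2*b) = 2*b**2)
I = -131 (I = -112 - 19 = -131)
p(-8)*I + K(-19) = (2*(-8)**2)*(-131) - 37 = (2*64)*(-131) - 37 = 128*(-131) - 37 = -16768 - 37 = -16805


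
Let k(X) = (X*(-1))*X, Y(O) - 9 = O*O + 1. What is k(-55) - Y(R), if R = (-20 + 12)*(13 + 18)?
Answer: -64539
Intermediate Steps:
R = -248 (R = -8*31 = -248)
Y(O) = 10 + O² (Y(O) = 9 + (O*O + 1) = 9 + (O² + 1) = 9 + (1 + O²) = 10 + O²)
k(X) = -X² (k(X) = (-X)*X = -X²)
k(-55) - Y(R) = -1*(-55)² - (10 + (-248)²) = -1*3025 - (10 + 61504) = -3025 - 1*61514 = -3025 - 61514 = -64539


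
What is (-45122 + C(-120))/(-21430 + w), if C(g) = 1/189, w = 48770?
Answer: -8528057/5167260 ≈ -1.6504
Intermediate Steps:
C(g) = 1/189
(-45122 + C(-120))/(-21430 + w) = (-45122 + 1/189)/(-21430 + 48770) = -8528057/189/27340 = -8528057/189*1/27340 = -8528057/5167260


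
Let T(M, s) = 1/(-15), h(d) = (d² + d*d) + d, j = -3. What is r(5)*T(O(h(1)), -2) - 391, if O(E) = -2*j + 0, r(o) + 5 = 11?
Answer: -1957/5 ≈ -391.40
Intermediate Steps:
r(o) = 6 (r(o) = -5 + 11 = 6)
h(d) = d + 2*d² (h(d) = (d² + d²) + d = 2*d² + d = d + 2*d²)
O(E) = 6 (O(E) = -2*(-3) + 0 = 6 + 0 = 6)
T(M, s) = -1/15
r(5)*T(O(h(1)), -2) - 391 = 6*(-1/15) - 391 = -⅖ - 391 = -1957/5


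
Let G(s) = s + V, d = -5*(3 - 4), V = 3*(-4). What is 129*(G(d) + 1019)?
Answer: 130548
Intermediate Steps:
V = -12
d = 5 (d = -5*(-1) = 5)
G(s) = -12 + s (G(s) = s - 12 = -12 + s)
129*(G(d) + 1019) = 129*((-12 + 5) + 1019) = 129*(-7 + 1019) = 129*1012 = 130548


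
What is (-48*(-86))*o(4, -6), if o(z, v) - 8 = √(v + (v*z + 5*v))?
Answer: 33024 + 8256*I*√15 ≈ 33024.0 + 31975.0*I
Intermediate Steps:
o(z, v) = 8 + √(6*v + v*z) (o(z, v) = 8 + √(v + (v*z + 5*v)) = 8 + √(v + (5*v + v*z)) = 8 + √(6*v + v*z))
(-48*(-86))*o(4, -6) = (-48*(-86))*(8 + √(-6*(6 + 4))) = 4128*(8 + √(-6*10)) = 4128*(8 + √(-60)) = 4128*(8 + 2*I*√15) = 33024 + 8256*I*√15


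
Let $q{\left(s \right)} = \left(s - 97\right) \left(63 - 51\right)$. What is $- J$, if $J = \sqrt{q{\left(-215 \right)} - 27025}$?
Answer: $- i \sqrt{30769} \approx - 175.41 i$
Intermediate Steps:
$q{\left(s \right)} = -1164 + 12 s$ ($q{\left(s \right)} = \left(-97 + s\right) 12 = -1164 + 12 s$)
$J = i \sqrt{30769}$ ($J = \sqrt{\left(-1164 + 12 \left(-215\right)\right) - 27025} = \sqrt{\left(-1164 - 2580\right) - 27025} = \sqrt{-3744 - 27025} = \sqrt{-30769} = i \sqrt{30769} \approx 175.41 i$)
$- J = - i \sqrt{30769}$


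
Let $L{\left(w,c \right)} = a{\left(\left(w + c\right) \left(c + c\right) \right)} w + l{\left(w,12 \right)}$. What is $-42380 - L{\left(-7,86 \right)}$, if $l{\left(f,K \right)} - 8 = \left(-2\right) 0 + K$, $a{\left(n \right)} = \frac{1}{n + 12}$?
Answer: $- \frac{576639993}{13600} \approx -42400.0$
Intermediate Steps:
$a{\left(n \right)} = \frac{1}{12 + n}$
$l{\left(f,K \right)} = 8 + K$ ($l{\left(f,K \right)} = 8 + \left(\left(-2\right) 0 + K\right) = 8 + \left(0 + K\right) = 8 + K$)
$L{\left(w,c \right)} = 20 + \frac{w}{12 + 2 c \left(c + w\right)}$ ($L{\left(w,c \right)} = \frac{w}{12 + \left(w + c\right) \left(c + c\right)} + \left(8 + 12\right) = \frac{w}{12 + \left(c + w\right) 2 c} + 20 = \frac{w}{12 + 2 c \left(c + w\right)} + 20 = 20 + \frac{w}{12 + 2 c \left(c + w\right)}$)
$-42380 - L{\left(-7,86 \right)} = -42380 - \frac{240 - 7 + 40 \cdot 86 \left(86 - 7\right)}{2 \left(6 + 86 \left(86 - 7\right)\right)} = -42380 - \frac{240 - 7 + 40 \cdot 86 \cdot 79}{2 \left(6 + 86 \cdot 79\right)} = -42380 - \frac{240 - 7 + 271760}{2 \left(6 + 6794\right)} = -42380 - \frac{1}{2} \cdot \frac{1}{6800} \cdot 271993 = -42380 - \frac{271993}{13600} = - \frac{576639993}{13600}$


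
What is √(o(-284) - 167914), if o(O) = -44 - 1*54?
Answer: 6*I*√4667 ≈ 409.89*I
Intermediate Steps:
o(O) = -98 (o(O) = -44 - 54 = -98)
√(o(-284) - 167914) = √(-98 - 167914) = √(-168012) = 6*I*√4667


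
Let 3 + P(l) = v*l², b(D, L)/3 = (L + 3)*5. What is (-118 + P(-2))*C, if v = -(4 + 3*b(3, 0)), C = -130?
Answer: 88010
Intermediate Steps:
b(D, L) = 45 + 15*L (b(D, L) = 3*((L + 3)*5) = 3*((3 + L)*5) = 3*(15 + 5*L) = 45 + 15*L)
v = -139 (v = -(4 + 3*(45 + 15*0)) = -(4 + 3*(45 + 0)) = -(4 + 3*45) = -(4 + 135) = -1*139 = -139)
P(l) = -3 - 139*l²
(-118 + P(-2))*C = (-118 + (-3 - 139*(-2)²))*(-130) = (-118 + (-3 - 139*4))*(-130) = (-118 + (-3 - 556))*(-130) = (-118 - 559)*(-130) = -677*(-130) = 88010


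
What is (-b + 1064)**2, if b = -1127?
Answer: 4800481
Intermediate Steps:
(-b + 1064)**2 = (-1*(-1127) + 1064)**2 = (1127 + 1064)**2 = 2191**2 = 4800481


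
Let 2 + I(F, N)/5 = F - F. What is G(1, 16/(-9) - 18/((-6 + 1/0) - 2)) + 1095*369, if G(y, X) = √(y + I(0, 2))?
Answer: 404055 + 3*I ≈ 4.0406e+5 + 3.0*I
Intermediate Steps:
I(F, N) = -10 (I(F, N) = -10 + 5*(F - F) = -10 + 5*0 = -10 + 0 = -10)
G(y, X) = √(-10 + y) (G(y, X) = √(y - 10) = √(-10 + y))
G(1, 16/(-9) - 18/((-6 + 1/0) - 2)) + 1095*369 = √(-10 + 1) + 1095*369 = √(-9) + 404055 = 3*I + 404055 = 404055 + 3*I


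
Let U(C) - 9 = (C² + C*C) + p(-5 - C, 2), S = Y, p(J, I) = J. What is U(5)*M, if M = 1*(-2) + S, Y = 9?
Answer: 343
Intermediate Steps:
S = 9
M = 7 (M = 1*(-2) + 9 = -2 + 9 = 7)
U(C) = 4 - C + 2*C² (U(C) = 9 + ((C² + C*C) + (-5 - C)) = 9 + ((C² + C²) + (-5 - C)) = 9 + (2*C² + (-5 - C)) = 9 + (-5 - C + 2*C²) = 4 - C + 2*C²)
U(5)*M = (4 - 1*5 + 2*5²)*7 = (4 - 5 + 2*25)*7 = (4 - 5 + 50)*7 = 49*7 = 343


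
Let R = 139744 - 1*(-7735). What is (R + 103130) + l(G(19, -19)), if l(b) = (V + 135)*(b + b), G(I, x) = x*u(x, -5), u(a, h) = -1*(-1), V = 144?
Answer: 240007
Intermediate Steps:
u(a, h) = 1
G(I, x) = x (G(I, x) = x*1 = x)
l(b) = 558*b (l(b) = (144 + 135)*(b + b) = 279*(2*b) = 558*b)
R = 147479 (R = 139744 + 7735 = 147479)
(R + 103130) + l(G(19, -19)) = (147479 + 103130) + 558*(-19) = 250609 - 10602 = 240007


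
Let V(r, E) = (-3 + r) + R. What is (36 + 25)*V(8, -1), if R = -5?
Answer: 0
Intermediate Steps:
V(r, E) = -8 + r (V(r, E) = (-3 + r) - 5 = -8 + r)
(36 + 25)*V(8, -1) = (36 + 25)*(-8 + 8) = 61*0 = 0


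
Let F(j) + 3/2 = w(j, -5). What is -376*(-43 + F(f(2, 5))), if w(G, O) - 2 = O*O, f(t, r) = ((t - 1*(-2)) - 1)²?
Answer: 6580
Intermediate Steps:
f(t, r) = (1 + t)² (f(t, r) = ((t + 2) - 1)² = ((2 + t) - 1)² = (1 + t)²)
w(G, O) = 2 + O² (w(G, O) = 2 + O*O = 2 + O²)
F(j) = 51/2 (F(j) = -3/2 + (2 + (-5)²) = -3/2 + (2 + 25) = -3/2 + 27 = 51/2)
-376*(-43 + F(f(2, 5))) = -376*(-43 + 51/2) = -376*(-35/2) = 6580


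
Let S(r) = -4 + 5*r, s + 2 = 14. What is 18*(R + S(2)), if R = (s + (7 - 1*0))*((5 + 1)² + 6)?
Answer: 14472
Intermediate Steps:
s = 12 (s = -2 + 14 = 12)
R = 798 (R = (12 + (7 - 1*0))*((5 + 1)² + 6) = (12 + (7 + 0))*(6² + 6) = (12 + 7)*(36 + 6) = 19*42 = 798)
18*(R + S(2)) = 18*(798 + (-4 + 5*2)) = 18*(798 + (-4 + 10)) = 18*(798 + 6) = 18*804 = 14472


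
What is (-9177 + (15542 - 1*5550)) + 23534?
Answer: 24349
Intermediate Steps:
(-9177 + (15542 - 1*5550)) + 23534 = (-9177 + (15542 - 5550)) + 23534 = (-9177 + 9992) + 23534 = 815 + 23534 = 24349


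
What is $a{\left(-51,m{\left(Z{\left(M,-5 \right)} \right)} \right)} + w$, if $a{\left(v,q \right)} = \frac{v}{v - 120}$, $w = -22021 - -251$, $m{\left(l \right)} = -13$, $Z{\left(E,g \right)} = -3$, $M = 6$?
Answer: $- \frac{1240873}{57} \approx -21770.0$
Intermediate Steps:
$w = -21770$ ($w = -22021 + 251 = -21770$)
$a{\left(v,q \right)} = \frac{v}{-120 + v}$
$a{\left(-51,m{\left(Z{\left(M,-5 \right)} \right)} \right)} + w = - \frac{51}{-120 - 51} - 21770 = - \frac{51}{-171} - 21770 = \left(-51\right) \left(- \frac{1}{171}\right) - 21770 = \frac{17}{57} - 21770 = - \frac{1240873}{57}$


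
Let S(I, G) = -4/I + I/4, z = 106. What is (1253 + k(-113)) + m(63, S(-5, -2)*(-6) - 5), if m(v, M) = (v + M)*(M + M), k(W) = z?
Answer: 53989/50 ≈ 1079.8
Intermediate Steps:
k(W) = 106
S(I, G) = -4/I + I/4 (S(I, G) = -4/I + I*(¼) = -4/I + I/4)
m(v, M) = 2*M*(M + v) (m(v, M) = (M + v)*(2*M) = 2*M*(M + v))
(1253 + k(-113)) + m(63, S(-5, -2)*(-6) - 5) = (1253 + 106) + 2*((-4/(-5) + (¼)*(-5))*(-6) - 5)*(((-4/(-5) + (¼)*(-5))*(-6) - 5) + 63) = 1359 + 2*((-4*(-⅕) - 5/4)*(-6) - 5)*(((-4*(-⅕) - 5/4)*(-6) - 5) + 63) = 1359 + 2*((⅘ - 5/4)*(-6) - 5)*(((⅘ - 5/4)*(-6) - 5) + 63) = 1359 + 2*(-9/20*(-6) - 5)*((-9/20*(-6) - 5) + 63) = 1359 + 2*(27/10 - 5)*((27/10 - 5) + 63) = 1359 + 2*(-23/10)*(-23/10 + 63) = 1359 + 2*(-23/10)*(607/10) = 1359 - 13961/50 = 53989/50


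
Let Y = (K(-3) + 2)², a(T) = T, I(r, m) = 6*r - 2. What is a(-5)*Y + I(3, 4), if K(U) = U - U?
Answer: -4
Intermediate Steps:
K(U) = 0
I(r, m) = -2 + 6*r
Y = 4 (Y = (0 + 2)² = 2² = 4)
a(-5)*Y + I(3, 4) = -5*4 + (-2 + 6*3) = -20 + (-2 + 18) = -20 + 16 = -4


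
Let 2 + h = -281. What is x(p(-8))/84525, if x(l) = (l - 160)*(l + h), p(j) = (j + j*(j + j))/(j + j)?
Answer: 5561/9660 ≈ 0.57567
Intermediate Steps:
h = -283 (h = -2 - 281 = -283)
p(j) = (j + 2*j²)/(2*j) (p(j) = (j + j*(2*j))/((2*j)) = (j + 2*j²)*(1/(2*j)) = (j + 2*j²)/(2*j))
x(l) = (-283 + l)*(-160 + l) (x(l) = (l - 160)*(l - 283) = (-160 + l)*(-283 + l) = (-283 + l)*(-160 + l))
x(p(-8))/84525 = (45280 + (½ - 8)² - 443*(½ - 8))/84525 = (45280 + (-15/2)² - 443*(-15/2))*(1/84525) = (45280 + 225/4 + 6645/2)*(1/84525) = (194635/4)*(1/84525) = 5561/9660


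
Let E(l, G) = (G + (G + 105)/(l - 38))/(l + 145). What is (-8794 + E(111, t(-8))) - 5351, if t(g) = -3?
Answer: -264341877/18688 ≈ -14145.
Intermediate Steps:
E(l, G) = (G + (105 + G)/(-38 + l))/(145 + l)
(-8794 + E(111, t(-8))) - 5351 = (-8794 + (105 - 37*(-3) - 3*111)/(-5510 + 111**2 + 107*111)) - 5351 = (-8794 + (105 + 111 - 333)/(-5510 + 12321 + 11877)) - 5351 = (-8794 - 117/18688) - 5351 = -164342389/18688 - 5351 = -264341877/18688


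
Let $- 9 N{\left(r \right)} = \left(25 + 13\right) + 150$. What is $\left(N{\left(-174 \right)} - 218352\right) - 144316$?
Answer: $- \frac{3264200}{9} \approx -3.6269 \cdot 10^{5}$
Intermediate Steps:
$N{\left(r \right)} = - \frac{188}{9}$ ($N{\left(r \right)} = - \frac{\left(25 + 13\right) + 150}{9} = - \frac{38 + 150}{9} = \left(- \frac{1}{9}\right) 188 = - \frac{188}{9}$)
$\left(N{\left(-174 \right)} - 218352\right) - 144316 = \left(- \frac{188}{9} - 218352\right) - 144316 = - \frac{1965356}{9} - 144316 = - \frac{3264200}{9}$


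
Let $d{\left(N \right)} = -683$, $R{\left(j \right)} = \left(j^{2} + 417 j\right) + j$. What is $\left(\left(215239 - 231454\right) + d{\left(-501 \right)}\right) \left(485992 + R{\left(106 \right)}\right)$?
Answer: $-9150875328$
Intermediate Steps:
$R{\left(j \right)} = j^{2} + 418 j$
$\left(\left(215239 - 231454\right) + d{\left(-501 \right)}\right) \left(485992 + R{\left(106 \right)}\right) = \left(\left(215239 - 231454\right) - 683\right) \left(485992 + 106 \left(418 + 106\right)\right) = \left(-16215 - 683\right) \left(485992 + 106 \cdot 524\right) = - 16898 \left(485992 + 55544\right) = \left(-16898\right) 541536 = -9150875328$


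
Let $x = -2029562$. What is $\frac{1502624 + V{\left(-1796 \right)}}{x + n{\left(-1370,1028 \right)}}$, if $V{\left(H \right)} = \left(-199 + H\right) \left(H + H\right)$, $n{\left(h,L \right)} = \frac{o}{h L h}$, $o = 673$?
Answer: $- \frac{16725781494524800}{3915944895497727} \approx -4.2712$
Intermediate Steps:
$n{\left(h,L \right)} = \frac{673}{L h^{2}}$ ($n{\left(h,L \right)} = \frac{673}{h L h} = \frac{673}{L h h} = \frac{673}{L h^{2}}$)
$V{\left(H \right)} = 2 H \left(-199 + H\right)$ ($V{\left(H \right)} = \left(-199 + H\right) 2 H = 2 H \left(-199 + H\right)$)
$\frac{1502624 + V{\left(-1796 \right)}}{x + n{\left(-1370,1028 \right)}} = \frac{1502624 + 2 \left(-1796\right) \left(-199 - 1796\right)}{-2029562 + \frac{673}{1028 \cdot 1876900}} = \frac{1502624 + 2 \left(-1796\right) \left(-1995\right)}{-2029562 + 673 \cdot \frac{1}{1028} \cdot \frac{1}{1876900}} = \frac{1502624 + 7166040}{-2029562 + \frac{673}{1929453200}} = \frac{8668664}{- \frac{3915944895497727}{1929453200}} = 8668664 \left(- \frac{1929453200}{3915944895497727}\right) = - \frac{16725781494524800}{3915944895497727}$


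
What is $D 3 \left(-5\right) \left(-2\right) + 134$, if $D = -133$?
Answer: $-3856$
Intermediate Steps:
$D 3 \left(-5\right) \left(-2\right) + 134 = - 133 \cdot 3 \left(-5\right) \left(-2\right) + 134 = - 133 \left(\left(-15\right) \left(-2\right)\right) + 134 = \left(-133\right) 30 + 134 = -3990 + 134 = -3856$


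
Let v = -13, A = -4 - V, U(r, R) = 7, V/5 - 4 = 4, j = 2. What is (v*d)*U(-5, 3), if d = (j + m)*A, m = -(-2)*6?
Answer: 56056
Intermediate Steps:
V = 40 (V = 20 + 5*4 = 20 + 20 = 40)
A = -44 (A = -4 - 1*40 = -4 - 40 = -44)
m = 12 (m = -2*(-6) = 12)
d = -616 (d = (2 + 12)*(-44) = 14*(-44) = -616)
(v*d)*U(-5, 3) = -13*(-616)*7 = 8008*7 = 56056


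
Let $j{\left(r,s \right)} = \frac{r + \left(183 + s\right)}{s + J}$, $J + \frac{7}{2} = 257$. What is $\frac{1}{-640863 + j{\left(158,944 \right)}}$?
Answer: $- \frac{479}{306972863} \approx -1.5604 \cdot 10^{-6}$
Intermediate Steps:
$J = \frac{507}{2}$ ($J = - \frac{7}{2} + 257 = \frac{507}{2} \approx 253.5$)
$j{\left(r,s \right)} = \frac{183 + r + s}{\frac{507}{2} + s}$ ($j{\left(r,s \right)} = \frac{r + \left(183 + s\right)}{s + \frac{507}{2}} = \frac{183 + r + s}{\frac{507}{2} + s}$)
$\frac{1}{-640863 + j{\left(158,944 \right)}} = \frac{1}{-640863 + \frac{2 \left(183 + 158 + 944\right)}{507 + 2 \cdot 944}} = \frac{1}{-640863 + 2 \frac{1}{507 + 1888} \cdot 1285} = \frac{1}{-640863 + 2 \cdot \frac{1}{2395} \cdot 1285} = \frac{1}{-640863 + \frac{514}{479}} = \frac{1}{- \frac{306972863}{479}} = - \frac{479}{306972863}$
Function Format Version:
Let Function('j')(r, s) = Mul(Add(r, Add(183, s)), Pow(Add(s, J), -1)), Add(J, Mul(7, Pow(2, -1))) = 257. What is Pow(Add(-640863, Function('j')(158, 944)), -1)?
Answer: Rational(-479, 306972863) ≈ -1.5604e-6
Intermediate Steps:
J = Rational(507, 2) (J = Add(Rational(-7, 2), 257) = Rational(507, 2) ≈ 253.50)
Function('j')(r, s) = Mul(Pow(Add(Rational(507, 2), s), -1), Add(183, r, s)) (Function('j')(r, s) = Mul(Add(r, Add(183, s)), Pow(Add(s, Rational(507, 2)), -1)) = Mul(Add(183, r, s), Pow(Add(Rational(507, 2), s), -1)) = Mul(Pow(Add(Rational(507, 2), s), -1), Add(183, r, s)))
Pow(Add(-640863, Function('j')(158, 944)), -1) = Pow(Add(-640863, Mul(2, Pow(Add(507, Mul(2, 944)), -1), Add(183, 158, 944))), -1) = Pow(Add(-640863, Mul(2, Pow(Add(507, 1888), -1), 1285)), -1) = Pow(Add(-640863, Mul(2, Pow(2395, -1), 1285)), -1) = Pow(Add(-640863, Mul(2, Rational(1, 2395), 1285)), -1) = Pow(Add(-640863, Rational(514, 479)), -1) = Pow(Rational(-306972863, 479), -1) = Rational(-479, 306972863)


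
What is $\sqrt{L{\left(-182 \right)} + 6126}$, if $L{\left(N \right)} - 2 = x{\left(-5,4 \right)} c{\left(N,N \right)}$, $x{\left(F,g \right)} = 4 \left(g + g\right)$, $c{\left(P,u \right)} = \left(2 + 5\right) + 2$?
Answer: $4 \sqrt{401} \approx 80.1$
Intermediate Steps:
$c{\left(P,u \right)} = 9$ ($c{\left(P,u \right)} = 7 + 2 = 9$)
$x{\left(F,g \right)} = 8 g$ ($x{\left(F,g \right)} = 4 \cdot 2 g = 8 g$)
$L{\left(N \right)} = 290$ ($L{\left(N \right)} = 2 + 8 \cdot 4 \cdot 9 = 2 + 32 \cdot 9 = 2 + 288 = 290$)
$\sqrt{L{\left(-182 \right)} + 6126} = \sqrt{290 + 6126} = \sqrt{6416} = 4 \sqrt{401}$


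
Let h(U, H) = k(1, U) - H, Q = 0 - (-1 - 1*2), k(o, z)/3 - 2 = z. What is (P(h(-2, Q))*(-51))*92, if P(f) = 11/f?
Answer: 17204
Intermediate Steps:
k(o, z) = 6 + 3*z
Q = 3 (Q = 0 - (-1 - 2) = 0 - 1*(-3) = 0 + 3 = 3)
h(U, H) = 6 - H + 3*U (h(U, H) = (6 + 3*U) - H = 6 - H + 3*U)
(P(h(-2, Q))*(-51))*92 = ((11/(6 - 1*3 + 3*(-2)))*(-51))*92 = ((11/(6 - 3 - 6))*(-51))*92 = ((11/(-3))*(-51))*92 = ((11*(-⅓))*(-51))*92 = -11/3*(-51)*92 = 187*92 = 17204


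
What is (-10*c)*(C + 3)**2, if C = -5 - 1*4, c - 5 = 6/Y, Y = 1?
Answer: -3960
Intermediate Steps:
c = 11 (c = 5 + 6/1 = 5 + 6*1 = 5 + 6 = 11)
C = -9 (C = -5 - 4 = -9)
(-10*c)*(C + 3)**2 = (-10*11)*(-9 + 3)**2 = -110*(-6)**2 = -110*36 = -3960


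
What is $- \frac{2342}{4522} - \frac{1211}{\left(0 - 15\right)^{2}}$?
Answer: $- \frac{3001546}{508725} \approx -5.9001$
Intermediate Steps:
$- \frac{2342}{4522} - \frac{1211}{\left(0 - 15\right)^{2}} = \left(-2342\right) \frac{1}{4522} - \frac{1211}{\left(-15\right)^{2}} = - \frac{1171}{2261} - \frac{1211}{225} = - \frac{3001546}{508725}$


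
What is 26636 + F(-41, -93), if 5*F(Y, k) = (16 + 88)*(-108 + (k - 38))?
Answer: 108324/5 ≈ 21665.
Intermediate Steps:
F(Y, k) = -15184/5 + 104*k/5 (F(Y, k) = ((16 + 88)*(-108 + (k - 38)))/5 = (104*(-108 + (-38 + k)))/5 = (104*(-146 + k))/5 = (-15184 + 104*k)/5 = -15184/5 + 104*k/5)
26636 + F(-41, -93) = 26636 + (-15184/5 + (104/5)*(-93)) = 26636 + (-15184/5 - 9672/5) = 26636 - 24856/5 = 108324/5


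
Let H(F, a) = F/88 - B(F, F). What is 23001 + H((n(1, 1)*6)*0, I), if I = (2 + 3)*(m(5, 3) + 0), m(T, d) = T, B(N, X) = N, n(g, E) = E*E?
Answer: 23001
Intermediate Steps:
n(g, E) = E²
I = 25 (I = (2 + 3)*(5 + 0) = 5*5 = 25)
H(F, a) = -87*F/88 (H(F, a) = F/88 - F = -87*F/88)
23001 + H((n(1, 1)*6)*0, I) = 23001 - 87*1²*6*0/88 = 23001 - 87*1*6*0/88 = 23001 - 261*0/44 = 23001 - 87/88*0 = 23001 + 0 = 23001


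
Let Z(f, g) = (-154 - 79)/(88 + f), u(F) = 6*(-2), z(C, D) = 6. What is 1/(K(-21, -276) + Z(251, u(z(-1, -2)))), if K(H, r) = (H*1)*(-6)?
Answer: 339/42481 ≈ 0.0079800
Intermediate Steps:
u(F) = -12
K(H, r) = -6*H (K(H, r) = H*(-6) = -6*H)
Z(f, g) = -233/(88 + f)
1/(K(-21, -276) + Z(251, u(z(-1, -2)))) = 1/(-6*(-21) - 233/(88 + 251)) = 1/(126 - 233/339) = 1/(42481/339) = 339/42481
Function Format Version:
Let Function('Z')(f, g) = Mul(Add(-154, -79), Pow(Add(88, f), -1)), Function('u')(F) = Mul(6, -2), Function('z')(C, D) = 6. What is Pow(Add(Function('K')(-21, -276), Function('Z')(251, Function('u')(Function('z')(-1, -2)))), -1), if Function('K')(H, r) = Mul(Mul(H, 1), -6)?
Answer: Rational(339, 42481) ≈ 0.0079800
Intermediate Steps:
Function('u')(F) = -12
Function('K')(H, r) = Mul(-6, H) (Function('K')(H, r) = Mul(H, -6) = Mul(-6, H))
Function('Z')(f, g) = Mul(-233, Pow(Add(88, f), -1))
Pow(Add(Function('K')(-21, -276), Function('Z')(251, Function('u')(Function('z')(-1, -2)))), -1) = Pow(Add(Mul(-6, -21), Mul(-233, Pow(Add(88, 251), -1))), -1) = Pow(Add(126, Mul(-233, Pow(339, -1))), -1) = Pow(Add(126, Mul(-233, Rational(1, 339))), -1) = Pow(Add(126, Rational(-233, 339)), -1) = Pow(Rational(42481, 339), -1) = Rational(339, 42481)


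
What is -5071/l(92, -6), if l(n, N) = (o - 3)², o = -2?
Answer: -5071/25 ≈ -202.84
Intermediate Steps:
l(n, N) = 25 (l(n, N) = (-2 - 3)² = (-5)² = 25)
-5071/l(92, -6) = -5071/25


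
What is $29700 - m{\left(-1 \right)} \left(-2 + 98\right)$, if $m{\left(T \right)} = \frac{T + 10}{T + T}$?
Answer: $30132$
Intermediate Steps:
$m{\left(T \right)} = \frac{10 + T}{2 T}$
$29700 - m{\left(-1 \right)} \left(-2 + 98\right) = 29700 - \frac{10 - 1}{2 \left(-1\right)} \left(-2 + 98\right) = 29700 - \frac{1}{2} \left(-1\right) 9 \cdot 96 = 29700 - \left(- \frac{9}{2}\right) 96 = 29700 - -432 = 29700 + 432 = 30132$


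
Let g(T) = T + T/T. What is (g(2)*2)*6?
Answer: 36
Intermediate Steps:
g(T) = 1 + T (g(T) = T + 1 = 1 + T)
(g(2)*2)*6 = ((1 + 2)*2)*6 = (3*2)*6 = 6*6 = 36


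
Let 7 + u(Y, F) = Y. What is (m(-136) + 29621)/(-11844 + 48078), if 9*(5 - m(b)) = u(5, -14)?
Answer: 133318/163053 ≈ 0.81764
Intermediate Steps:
u(Y, F) = -7 + Y
m(b) = 47/9 (m(b) = 5 - (-7 + 5)/9 = 5 - 1/9*(-2) = 5 + 2/9 = 47/9)
(m(-136) + 29621)/(-11844 + 48078) = (47/9 + 29621)/(-11844 + 48078) = (266636/9)/36234 = (266636/9)*(1/36234) = 133318/163053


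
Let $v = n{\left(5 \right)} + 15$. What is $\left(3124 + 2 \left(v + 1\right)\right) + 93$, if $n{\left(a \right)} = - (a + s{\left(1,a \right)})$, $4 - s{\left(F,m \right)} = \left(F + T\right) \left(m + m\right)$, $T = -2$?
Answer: $3211$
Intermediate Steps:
$s{\left(F,m \right)} = 4 - 2 m \left(-2 + F\right)$ ($s{\left(F,m \right)} = 4 - \left(F - 2\right) \left(m + m\right) = 4 - \left(-2 + F\right) 2 m = 4 - 2 m \left(-2 + F\right)$)
$n{\left(a \right)} = -4 - 3 a$ ($n{\left(a \right)} = - (a + \left(4 + 4 a - 2 a\right)) = - (a + \left(4 + 2 a\right)) = - (4 + 3 a) = -4 - 3 a$)
$v = -4$ ($v = \left(-4 - 15\right) + 15 = -19 + 15 = -4$)
$\left(3124 + 2 \left(v + 1\right)\right) + 93 = \left(3124 + 2 \left(-4 + 1\right)\right) + 93 = \left(3124 + 2 \left(-3\right)\right) + 93 = \left(3124 - 6\right) + 93 = 3118 + 93 = 3211$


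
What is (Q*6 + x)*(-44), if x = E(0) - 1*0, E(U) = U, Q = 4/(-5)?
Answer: 1056/5 ≈ 211.20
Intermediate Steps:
Q = -⅘ (Q = 4*(-⅕) = -⅘ ≈ -0.80000)
x = 0 (x = 0 - 1*0 = 0 + 0 = 0)
(Q*6 + x)*(-44) = (-⅘*6 + 0)*(-44) = (-24/5 + 0)*(-44) = -24/5*(-44) = 1056/5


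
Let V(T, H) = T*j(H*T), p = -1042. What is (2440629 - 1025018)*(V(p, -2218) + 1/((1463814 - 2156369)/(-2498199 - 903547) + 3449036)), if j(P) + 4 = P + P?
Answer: -79996348569944947928897220450/11732745109411 ≈ -6.8182e+15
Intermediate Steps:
j(P) = -4 + 2*P (j(P) = -4 + (P + P) = -4 + 2*P)
V(T, H) = T*(-4 + 2*H*T) (V(T, H) = T*(-4 + 2*(H*T)) = T*(-4 + 2*H*T))
(2440629 - 1025018)*(V(p, -2218) + 1/((1463814 - 2156369)/(-2498199 - 903547) + 3449036)) = (2440629 - 1025018)*(2*(-1042)*(-2 - 2218*(-1042)) + 1/((1463814 - 2156369)/(-2498199 - 903547) + 3449036)) = 1415611*(2*(-1042)*(-2 + 2311156) + 1/(-692555/(-3401746) + 3449036)) = 1415611*(2*(-1042)*2311154 + 1/(-692555*(-1/3401746) + 3449036)) = 1415611*(-4816444936 + 1/(692555/3401746 + 3449036)) = 1415611*(-4816444936 + 1/(11732745109411/3401746)) = 1415611*(-4816444936 + 3401746/11732745109411) = 1415611*(-56510120767601373490950/11732745109411) = -79996348569944947928897220450/11732745109411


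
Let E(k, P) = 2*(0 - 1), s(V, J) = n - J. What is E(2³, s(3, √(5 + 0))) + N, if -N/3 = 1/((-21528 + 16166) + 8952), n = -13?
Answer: -7183/3590 ≈ -2.0008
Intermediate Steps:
s(V, J) = -13 - J
N = -3/3590 (N = -3/((-21528 + 16166) + 8952) = -3/(-5362 + 8952) = -3/3590 ≈ -0.00083565)
E(k, P) = -2 (E(k, P) = 2*(-1) = -2)
E(2³, s(3, √(5 + 0))) + N = -2 - 3/3590 = -7183/3590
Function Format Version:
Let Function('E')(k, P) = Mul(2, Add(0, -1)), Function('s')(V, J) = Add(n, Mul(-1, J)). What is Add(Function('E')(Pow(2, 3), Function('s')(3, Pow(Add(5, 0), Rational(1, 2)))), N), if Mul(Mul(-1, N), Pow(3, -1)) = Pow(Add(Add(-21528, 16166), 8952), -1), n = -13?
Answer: Rational(-7183, 3590) ≈ -2.0008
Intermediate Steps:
Function('s')(V, J) = Add(-13, Mul(-1, J))
N = Rational(-3, 3590) (N = Mul(-3, Pow(Add(Add(-21528, 16166), 8952), -1)) = Mul(-3, Pow(Add(-5362, 8952), -1)) = Mul(-3, Pow(3590, -1)) = Mul(-3, Rational(1, 3590)) = Rational(-3, 3590) ≈ -0.00083565)
Function('E')(k, P) = -2 (Function('E')(k, P) = Mul(2, -1) = -2)
Add(Function('E')(Pow(2, 3), Function('s')(3, Pow(Add(5, 0), Rational(1, 2)))), N) = Add(-2, Rational(-3, 3590)) = Rational(-7183, 3590)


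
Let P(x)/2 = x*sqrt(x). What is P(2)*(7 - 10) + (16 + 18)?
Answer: 34 - 12*sqrt(2) ≈ 17.029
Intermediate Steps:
P(x) = 2*x**(3/2) (P(x) = 2*(x*sqrt(x)) = 2*x**(3/2))
P(2)*(7 - 10) + (16 + 18) = (2*2**(3/2))*(7 - 10) + (16 + 18) = (2*(2*sqrt(2)))*(-3) + 34 = (4*sqrt(2))*(-3) + 34 = -12*sqrt(2) + 34 = 34 - 12*sqrt(2)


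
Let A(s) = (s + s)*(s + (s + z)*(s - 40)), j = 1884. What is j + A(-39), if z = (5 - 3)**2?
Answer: -210744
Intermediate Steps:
z = 4 (z = 2**2 = 4)
A(s) = 2*s*(s + (-40 + s)*(4 + s)) (A(s) = (s + s)*(s + (s + 4)*(s - 40)) = (2*s)*(s + (4 + s)*(-40 + s)) = (2*s)*(s + (-40 + s)*(4 + s)) = 2*s*(s + (-40 + s)*(4 + s)))
j + A(-39) = 1884 + 2*(-39)*(-160 + (-39)**2 - 35*(-39)) = 1884 + 2*(-39)*(-160 + 1521 + 1365) = 1884 + 2*(-39)*2726 = 1884 - 212628 = -210744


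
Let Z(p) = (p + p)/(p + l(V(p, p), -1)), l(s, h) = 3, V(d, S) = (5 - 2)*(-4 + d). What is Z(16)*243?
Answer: 7776/19 ≈ 409.26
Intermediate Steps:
V(d, S) = -12 + 3*d (V(d, S) = 3*(-4 + d) = -12 + 3*d)
Z(p) = 2*p/(3 + p) (Z(p) = (p + p)/(p + 3) = (2*p)/(3 + p) = 2*p/(3 + p))
Z(16)*243 = (2*16/(3 + 16))*243 = (2*16/19)*243 = (2*16*(1/19))*243 = (32/19)*243 = 7776/19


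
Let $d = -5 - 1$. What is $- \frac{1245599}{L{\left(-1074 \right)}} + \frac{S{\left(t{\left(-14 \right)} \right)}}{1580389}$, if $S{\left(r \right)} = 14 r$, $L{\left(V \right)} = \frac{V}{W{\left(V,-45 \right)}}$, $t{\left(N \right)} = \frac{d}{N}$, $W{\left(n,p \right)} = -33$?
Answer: $- \frac{21653840535973}{565779262} \approx -38273.0$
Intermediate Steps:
$d = -6$ ($d = -5 - 1 = -6$)
$t{\left(N \right)} = - \frac{6}{N}$
$L{\left(V \right)} = - \frac{V}{33}$ ($L{\left(V \right)} = \frac{V}{-33} = V \left(- \frac{1}{33}\right) = - \frac{V}{33}$)
$- \frac{1245599}{L{\left(-1074 \right)}} + \frac{S{\left(t{\left(-14 \right)} \right)}}{1580389} = - \frac{1245599}{\left(- \frac{1}{33}\right) \left(-1074\right)} + \frac{14 \left(- \frac{6}{-14}\right)}{1580389} = - \frac{1245599}{\frac{358}{11}} + 14 \left(\left(-6\right) \left(- \frac{1}{14}\right)\right) \frac{1}{1580389} = \left(-1245599\right) \frac{11}{358} + 14 \cdot \frac{3}{7} \cdot \frac{1}{1580389} = - \frac{13701589}{358} + 6 \cdot \frac{1}{1580389} = - \frac{13701589}{358} + \frac{6}{1580389} = - \frac{21653840535973}{565779262}$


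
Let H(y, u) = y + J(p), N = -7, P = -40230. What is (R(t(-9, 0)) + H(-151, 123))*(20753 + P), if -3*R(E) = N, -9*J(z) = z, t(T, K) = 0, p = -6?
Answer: 2882596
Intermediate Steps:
J(z) = -z/9
H(y, u) = ⅔ + y (H(y, u) = y - ⅑*(-6) = y + ⅔ = ⅔ + y)
R(E) = 7/3 (R(E) = -⅓*(-7) = 7/3)
(R(t(-9, 0)) + H(-151, 123))*(20753 + P) = (7/3 + (⅔ - 151))*(20753 - 40230) = (7/3 - 451/3)*(-19477) = -148*(-19477) = 2882596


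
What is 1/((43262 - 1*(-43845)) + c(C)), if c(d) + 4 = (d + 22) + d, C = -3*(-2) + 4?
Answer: 1/87145 ≈ 1.1475e-5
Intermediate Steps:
C = 10 (C = 6 + 4 = 10)
c(d) = 18 + 2*d (c(d) = -4 + ((d + 22) + d) = -4 + ((22 + d) + d) = -4 + (22 + 2*d) = 18 + 2*d)
1/((43262 - 1*(-43845)) + c(C)) = 1/((43262 - 1*(-43845)) + (18 + 2*10)) = 1/((43262 + 43845) + (18 + 20)) = 1/(87107 + 38) = 1/87145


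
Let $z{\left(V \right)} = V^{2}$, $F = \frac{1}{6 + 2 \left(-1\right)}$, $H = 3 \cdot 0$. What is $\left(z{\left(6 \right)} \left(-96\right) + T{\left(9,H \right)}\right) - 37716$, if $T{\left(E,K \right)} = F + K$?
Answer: $- \frac{164687}{4} \approx -41172.0$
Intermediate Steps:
$H = 0$
$F = \frac{1}{4}$ ($F = \frac{1}{6 - 2} = \frac{1}{4} \approx 0.25$)
$T{\left(E,K \right)} = \frac{1}{4} + K$
$\left(z{\left(6 \right)} \left(-96\right) + T{\left(9,H \right)}\right) - 37716 = \left(6^{2} \left(-96\right) + \left(\frac{1}{4} + 0\right)\right) - 37716 = \left(36 \left(-96\right) + \frac{1}{4}\right) - 37716 = \left(-3456 + \frac{1}{4}\right) - 37716 = - \frac{13823}{4} - 37716 = - \frac{164687}{4}$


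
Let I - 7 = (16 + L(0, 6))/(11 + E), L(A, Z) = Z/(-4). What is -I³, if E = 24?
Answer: -139798359/343000 ≈ -407.58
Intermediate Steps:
L(A, Z) = -Z/4 (L(A, Z) = Z*(-¼) = -Z/4)
I = 519/70 (I = 7 + (16 - ¼*6)/(11 + 24) = 7 + (16 - 3/2)/35 = 7 + (29/2)*(1/35) = 7 + 29/70 = 519/70 ≈ 7.4143)
-I³ = -(519/70)³ = -1*139798359/343000 = -139798359/343000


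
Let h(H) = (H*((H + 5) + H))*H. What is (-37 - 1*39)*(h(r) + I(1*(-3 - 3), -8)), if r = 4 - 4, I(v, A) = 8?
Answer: -608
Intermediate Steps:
r = 0
h(H) = H**2*(5 + 2*H) (h(H) = (H*((5 + H) + H))*H = (H*(5 + 2*H))*H = H**2*(5 + 2*H))
(-37 - 1*39)*(h(r) + I(1*(-3 - 3), -8)) = (-37 - 1*39)*(0**2*(5 + 2*0) + 8) = (-37 - 39)*(0*(5 + 0) + 8) = -76*(0*5 + 8) = -76*(0 + 8) = -76*8 = -608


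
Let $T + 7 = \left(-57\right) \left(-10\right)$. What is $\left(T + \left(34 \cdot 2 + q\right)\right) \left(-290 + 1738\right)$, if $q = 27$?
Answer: $952784$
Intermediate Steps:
$T = 563$ ($T = -7 - -570 = -7 + 570 = 563$)
$\left(T + \left(34 \cdot 2 + q\right)\right) \left(-290 + 1738\right) = \left(563 + \left(34 \cdot 2 + 27\right)\right) \left(-290 + 1738\right) = \left(563 + \left(68 + 27\right)\right) 1448 = \left(563 + 95\right) 1448 = 658 \cdot 1448 = 952784$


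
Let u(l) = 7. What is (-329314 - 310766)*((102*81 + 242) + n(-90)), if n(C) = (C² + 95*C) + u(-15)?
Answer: -5159684880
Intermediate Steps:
n(C) = 7 + C² + 95*C (n(C) = (C² + 95*C) + 7 = 7 + C² + 95*C)
(-329314 - 310766)*((102*81 + 242) + n(-90)) = (-329314 - 310766)*((102*81 + 242) + (7 + (-90)² + 95*(-90))) = -640080*((8262 + 242) + (7 + 8100 - 8550)) = -640080*(8504 - 443) = -640080*8061 = -5159684880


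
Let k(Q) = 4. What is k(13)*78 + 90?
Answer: 402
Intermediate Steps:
k(13)*78 + 90 = 4*78 + 90 = 312 + 90 = 402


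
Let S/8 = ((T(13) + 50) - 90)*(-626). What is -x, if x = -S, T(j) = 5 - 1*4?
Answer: 195312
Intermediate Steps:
T(j) = 1 (T(j) = 5 - 4 = 1)
S = 195312 (S = 8*(((1 + 50) - 90)*(-626)) = 8*((51 - 90)*(-626)) = 8*(-39*(-626)) = 8*24414 = 195312)
x = -195312 (x = -1*195312 = -195312)
-x = -1*(-195312) = 195312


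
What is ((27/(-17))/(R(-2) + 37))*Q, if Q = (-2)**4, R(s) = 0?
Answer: -432/629 ≈ -0.68680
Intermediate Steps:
Q = 16
((27/(-17))/(R(-2) + 37))*Q = ((27/(-17))/(0 + 37))*16 = ((27*(-1/17))/37)*16 = -27/17*1/37*16 = -27/629*16 = -432/629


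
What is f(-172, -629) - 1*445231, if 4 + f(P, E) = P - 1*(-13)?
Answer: -445394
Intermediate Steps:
f(P, E) = 9 + P (f(P, E) = -4 + (P - 1*(-13)) = -4 + (P + 13) = -4 + (13 + P) = 9 + P)
f(-172, -629) - 1*445231 = (9 - 172) - 1*445231 = -163 - 445231 = -445394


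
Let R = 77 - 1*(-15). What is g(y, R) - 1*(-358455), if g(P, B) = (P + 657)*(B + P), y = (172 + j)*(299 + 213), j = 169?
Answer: 30613554771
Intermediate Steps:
R = 92 (R = 77 + 15 = 92)
y = 174592 (y = (172 + 169)*(299 + 213) = 341*512 = 174592)
g(P, B) = (657 + P)*(B + P)
g(y, R) - 1*(-358455) = (174592² + 657*92 + 657*174592 + 92*174592) - 1*(-358455) = (30482366464 + 60444 + 114706944 + 16062464) + 358455 = 30613196316 + 358455 = 30613554771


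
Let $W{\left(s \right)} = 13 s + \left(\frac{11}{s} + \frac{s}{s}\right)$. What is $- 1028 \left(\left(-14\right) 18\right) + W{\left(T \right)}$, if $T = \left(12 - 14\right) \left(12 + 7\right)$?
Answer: $\frac{9825383}{38} \approx 2.5856 \cdot 10^{5}$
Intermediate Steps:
$T = -38$ ($T = \left(-2\right) 19 = -38$)
$W{\left(s \right)} = 1 + \frac{11}{s} + 13 s$ ($W{\left(s \right)} = 13 s + \left(\frac{11}{s} + 1\right) = 13 s + \left(1 + \frac{11}{s}\right) = 1 + \frac{11}{s} + 13 s$)
$- 1028 \left(\left(-14\right) 18\right) + W{\left(T \right)} = - 1028 \left(\left(-14\right) 18\right) + \left(1 + \frac{11}{-38} + 13 \left(-38\right)\right) = \left(-1028\right) \left(-252\right) + \left(1 + 11 \left(- \frac{1}{38}\right) - 494\right) = 259056 - \frac{18745}{38} = \frac{9825383}{38}$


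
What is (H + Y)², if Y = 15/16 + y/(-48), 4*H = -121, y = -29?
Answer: 474721/576 ≈ 824.17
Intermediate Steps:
H = -121/4 (H = (¼)*(-121) = -121/4 ≈ -30.250)
Y = 37/24 (Y = 15/16 - 29/(-48) = 15*(1/16) - 29*(-1/48) = 15/16 + 29/48 = 37/24 ≈ 1.5417)
(H + Y)² = (-121/4 + 37/24)² = (-689/24)² = 474721/576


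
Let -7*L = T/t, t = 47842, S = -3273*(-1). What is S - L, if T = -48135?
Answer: 1096059927/334894 ≈ 3272.9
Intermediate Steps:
S = 3273
L = 48135/334894 (L = -(-48135)/(7*47842) = -⅐*(-48135/47842) = 48135/334894 ≈ 0.14373)
S - L = 3273 - 1*48135/334894 = 3273 - 48135/334894 = 1096059927/334894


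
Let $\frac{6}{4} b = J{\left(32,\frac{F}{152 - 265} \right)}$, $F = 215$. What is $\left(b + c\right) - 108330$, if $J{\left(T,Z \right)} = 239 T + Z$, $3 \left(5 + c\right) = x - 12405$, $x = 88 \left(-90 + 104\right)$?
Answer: $- \frac{36260096}{339} \approx -1.0696 \cdot 10^{5}$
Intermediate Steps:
$x = 1232$ ($x = 88 \cdot 14 = 1232$)
$c = - \frac{11188}{3}$ ($c = -5 + \frac{1232 - 12405}{3} = -5 + \frac{1}{3} \left(-11173\right) = -5 - \frac{11173}{3} = - \frac{11188}{3} \approx -3729.3$)
$J{\left(T,Z \right)} = Z + 239 T$
$b = \frac{576006}{113}$ ($b = \frac{2 \left(\frac{215}{152 - 265} + 239 \cdot 32\right)}{3} = \frac{2 \left(\frac{215}{152 - 265} + 7648\right)}{3} = \frac{2 \left(\frac{215}{-113} + 7648\right)}{3} = \frac{2 \left(215 \left(- \frac{1}{113}\right) + 7648\right)}{3} = \frac{2 \left(- \frac{215}{113} + 7648\right)}{3} = \frac{2}{3} \cdot \frac{864009}{113} = \frac{576006}{113} \approx 5097.4$)
$\left(b + c\right) - 108330 = \left(\frac{576006}{113} - \frac{11188}{3}\right) - 108330 = \frac{463774}{339} - 108330 = - \frac{36260096}{339}$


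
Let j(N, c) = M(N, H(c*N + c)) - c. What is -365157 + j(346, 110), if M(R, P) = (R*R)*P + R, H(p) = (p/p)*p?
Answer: 4569194799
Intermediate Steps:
H(p) = p (H(p) = 1*p = p)
M(R, P) = R + P*R² (M(R, P) = R²*P + R = P*R² + R = R + P*R²)
j(N, c) = -c + N*(1 + N*(c + N*c)) (j(N, c) = N*(1 + (c*N + c)*N) - c = N*(1 + (N*c + c)*N) - c = N*(1 + (c + N*c)*N) - c = N*(1 + N*(c + N*c)) - c = -c + N*(1 + N*(c + N*c)))
-365157 + j(346, 110) = -365157 + (-1*110 + 346*(1 + 346*110*(1 + 346))) = -365157 + (-110 + 346*(1 + 346*110*347)) = -365157 + (-110 + 346*(1 + 13206820)) = -365157 + (-110 + 346*13206821) = -365157 + (-110 + 4569560066) = -365157 + 4569559956 = 4569194799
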